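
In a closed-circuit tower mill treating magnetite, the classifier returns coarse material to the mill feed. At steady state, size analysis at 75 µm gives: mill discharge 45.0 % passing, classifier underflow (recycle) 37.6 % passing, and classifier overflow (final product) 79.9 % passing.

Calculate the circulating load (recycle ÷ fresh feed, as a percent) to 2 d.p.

Balance %-passing 75 µm (r = R/F):
Fd + Rd = Ru + Fo ⇒ R/F = (o−d)/(d−u)
r = (79.9 − 45.0)/(45.0 − 37.6) = 34.9/7.4 = 4.7162
CL = 100·r = 471.62 %

CL = 471.62 %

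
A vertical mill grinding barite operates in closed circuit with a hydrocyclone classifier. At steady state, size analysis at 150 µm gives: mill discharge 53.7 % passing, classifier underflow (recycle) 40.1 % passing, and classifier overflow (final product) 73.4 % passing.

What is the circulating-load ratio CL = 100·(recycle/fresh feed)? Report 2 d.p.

CL = 144.85 %

Two-product formula at 150 µm:
(1+r)·d = r·u + o ⇒ r = (o−d)/(d−u)
r = (73.4 − 53.7)/(53.7 − 40.1) = 19.7/13.6 = 1.4485
CL = 100·r = 144.85 %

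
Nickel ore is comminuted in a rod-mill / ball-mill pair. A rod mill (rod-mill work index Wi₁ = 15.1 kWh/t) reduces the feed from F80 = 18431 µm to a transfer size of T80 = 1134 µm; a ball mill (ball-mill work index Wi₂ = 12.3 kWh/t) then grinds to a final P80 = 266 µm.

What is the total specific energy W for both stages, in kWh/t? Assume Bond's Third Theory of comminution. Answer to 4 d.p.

W = 10·Wi·(P80^(-½) − F80^(-½))
Stage 1 (18431→1134 µm, Wi₁=15.1): W₁ = 10·15.1·(0.029696 − 0.007366) = 3.3718 kWh/t
Stage 2 (1134→266 µm, Wi₂=12.3): W₂ = 10·12.3·(0.061314 − 0.029696) = 3.8890 kWh/t
W = W₁ + W₂ = 3.3718 + 3.8890 = 7.2608 kWh/t

W = 7.2608 kWh/t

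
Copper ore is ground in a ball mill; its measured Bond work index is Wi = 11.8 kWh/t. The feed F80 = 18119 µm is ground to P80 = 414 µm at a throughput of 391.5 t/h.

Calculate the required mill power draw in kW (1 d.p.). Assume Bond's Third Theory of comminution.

P = 1927.3 kW

Bond:  W = 10 Wi (1/√P − 1/√F)
W = 10·11.8·(1/√414 − 1/√18119) = 10·11.8·(0.041718) = 4.9228 kWh/t
P_mill = W·ṁ = 4.9228·391.5 = 1927.3 kW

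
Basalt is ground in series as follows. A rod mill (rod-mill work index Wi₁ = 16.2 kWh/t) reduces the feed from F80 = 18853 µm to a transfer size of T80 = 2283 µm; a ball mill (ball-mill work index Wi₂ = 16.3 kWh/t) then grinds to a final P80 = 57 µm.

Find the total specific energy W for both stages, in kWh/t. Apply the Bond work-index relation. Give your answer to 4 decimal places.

W = 10 Wi (1/√P80 − 1/√F80)  [Bond]
Stage 1 (18853→2283 µm, Wi₁=16.2): W₁ = 10·16.2·(0.020929 − 0.007283) = 2.2106 kWh/t
Stage 2 (2283→57 µm, Wi₂=16.3): W₂ = 10·16.3·(0.132453 − 0.020929) = 18.1785 kWh/t
W = W₁ + W₂ = 2.2106 + 18.1785 = 20.3891 kWh/t

W = 20.3891 kWh/t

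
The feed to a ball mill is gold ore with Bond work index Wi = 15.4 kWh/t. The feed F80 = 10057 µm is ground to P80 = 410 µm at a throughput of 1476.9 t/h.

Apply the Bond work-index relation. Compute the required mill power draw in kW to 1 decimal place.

W = 10 Wi (P80^-0.5 − F80^-0.5)
W = 10·15.4·(1/√410 − 1/√10057) = 10·15.4·(0.039415) = 6.0699 kWh/t
Mill draw = 6.0699 × 1476.9 = 8964.6 kW

P = 8964.6 kW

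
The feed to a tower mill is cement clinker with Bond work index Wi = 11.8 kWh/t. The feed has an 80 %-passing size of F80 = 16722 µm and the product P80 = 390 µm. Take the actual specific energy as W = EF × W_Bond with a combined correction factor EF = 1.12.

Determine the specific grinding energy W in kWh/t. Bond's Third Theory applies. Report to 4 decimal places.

W_Bond = 10·Wi·(1/√P₈₀ − 1/√F₈₀)
1/√390 = 0.050637;  1/√16722 = 0.007733
W = 10·11.8·(0.050637 − 0.007733) = 5.0627 kWh/t
W_actual = 1.12 × 5.0627 = 5.6702 kWh/t

W = 5.6702 kWh/t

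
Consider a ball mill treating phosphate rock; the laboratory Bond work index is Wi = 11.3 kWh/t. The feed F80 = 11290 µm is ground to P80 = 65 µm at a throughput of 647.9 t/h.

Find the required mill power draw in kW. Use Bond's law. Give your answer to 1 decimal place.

W = 10 Wi (1/√P80 − 1/√F80)  [Bond]
W = 10·11.3·(1/√65 − 1/√11290) = 10·11.3·(0.114623) = 12.9524 kWh/t
P = W·T = 12.9524·647.9 = 8391.9 kW

P = 8391.9 kW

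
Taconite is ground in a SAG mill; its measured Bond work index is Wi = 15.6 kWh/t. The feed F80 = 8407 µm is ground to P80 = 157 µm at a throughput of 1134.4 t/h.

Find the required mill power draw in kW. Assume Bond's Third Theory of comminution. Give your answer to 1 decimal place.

P = 12193.4 kW

W = 10·Wi·[P80^(−½) − F80^(−½)]
W = 10·15.6·(1/√157 − 1/√8407) = 10·15.6·(0.068902) = 10.7488 kWh/t
P_mill = W·ṁ = 10.7488·1134.4 = 12193.4 kW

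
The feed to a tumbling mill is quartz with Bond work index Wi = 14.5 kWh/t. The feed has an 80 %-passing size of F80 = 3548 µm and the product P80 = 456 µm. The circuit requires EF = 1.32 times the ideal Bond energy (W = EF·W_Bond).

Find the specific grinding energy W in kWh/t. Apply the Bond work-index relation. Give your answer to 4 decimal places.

Bond: W = 10·Wi·(1/√P80 − 1/√F80)
1/√456 = 0.046829;  1/√3548 = 0.016788
W = 10·14.5·(0.046829 − 0.016788) = 4.3559 kWh/t
W_actual = 1.32 × 4.3559 = 5.7498 kWh/t

W = 5.7498 kWh/t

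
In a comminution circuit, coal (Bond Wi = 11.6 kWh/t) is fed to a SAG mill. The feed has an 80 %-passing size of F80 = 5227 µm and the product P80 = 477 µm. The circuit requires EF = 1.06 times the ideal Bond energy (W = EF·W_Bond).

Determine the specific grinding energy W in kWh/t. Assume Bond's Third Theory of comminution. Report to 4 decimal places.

W = 3.9292 kWh/t

W = 10 Wi (1/√P80 − 1/√F80)  [Bond]
1/√477 = 0.045787;  1/√5227 = 0.013832
W = 10·11.6·(0.045787 − 0.013832) = 3.7068 kWh/t
Apply correction: 3.7068 × 1.06 = 3.9292 kWh/t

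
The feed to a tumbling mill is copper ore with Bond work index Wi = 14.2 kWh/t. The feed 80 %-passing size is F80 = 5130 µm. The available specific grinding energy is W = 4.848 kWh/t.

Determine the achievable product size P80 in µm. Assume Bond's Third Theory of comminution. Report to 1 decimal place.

P80 = 432.2 µm

W = 10 Wi (1/√P80 − 1/√F80)  [Bond]
1/√P80 = 1/√F80 + W/(10·Wi)
  = 4.8480/(10·14.2) + 1/√5130 = 0.034141 + 0.013962 = 0.048103
P80 = (1/0.048103)² = 20.7889² = 432.18 µm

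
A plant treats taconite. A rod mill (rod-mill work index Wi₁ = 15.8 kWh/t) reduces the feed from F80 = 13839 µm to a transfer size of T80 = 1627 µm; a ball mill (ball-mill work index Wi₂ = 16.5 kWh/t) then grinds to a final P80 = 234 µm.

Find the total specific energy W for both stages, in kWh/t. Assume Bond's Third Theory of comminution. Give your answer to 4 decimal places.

W = 9.2698 kWh/t

Bond: W = 10·Wi·(1/√P80 − 1/√F80)
Stage 1 (13839→1627 µm, Wi₁=15.8): W₁ = 10·15.8·(0.024792 − 0.008501) = 2.5740 kWh/t
Stage 2 (1627→234 µm, Wi₂=16.5): W₂ = 10·16.5·(0.065372 − 0.024792) = 6.6958 kWh/t
W = W₁ + W₂ = 2.5740 + 6.6958 = 9.2698 kWh/t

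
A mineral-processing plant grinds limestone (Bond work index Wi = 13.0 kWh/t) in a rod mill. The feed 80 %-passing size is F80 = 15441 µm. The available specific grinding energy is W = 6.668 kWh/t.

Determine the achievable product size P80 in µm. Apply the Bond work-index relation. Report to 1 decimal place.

Bond:  W = 10 Wi (1/√P − 1/√F)
⇒ 1/√P80 = W/(10 Wi) + 1/√F80
  = 6.6680/(10·13.0) + 1/√15441 = 0.051292 + 0.008048 = 0.059340
P80 = (1/0.059340)² = 16.8521² = 283.99 µm

P80 = 284.0 µm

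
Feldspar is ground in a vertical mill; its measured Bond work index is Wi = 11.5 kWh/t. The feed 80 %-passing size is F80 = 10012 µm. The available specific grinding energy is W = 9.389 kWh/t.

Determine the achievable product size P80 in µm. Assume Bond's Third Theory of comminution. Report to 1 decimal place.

Bond:  W = 10 Wi (1/√P − 1/√F)
⇒ 1/√P80 = W/(10 Wi) + 1/√F80
  = 9.3890/(10·11.5) + 1/√10012 = 0.081643 + 0.009994 = 0.091637
P80 = (1/0.091637)² = 10.9126² = 119.08 µm

P80 = 119.1 µm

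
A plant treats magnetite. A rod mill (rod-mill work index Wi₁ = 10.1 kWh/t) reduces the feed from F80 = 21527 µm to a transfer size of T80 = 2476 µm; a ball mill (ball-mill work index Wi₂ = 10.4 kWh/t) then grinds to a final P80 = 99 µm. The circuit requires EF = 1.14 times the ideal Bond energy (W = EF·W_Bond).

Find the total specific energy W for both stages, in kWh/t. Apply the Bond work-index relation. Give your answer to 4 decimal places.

W = 11.0622 kWh/t

W = 10 Wi (1/√P80 − 1/√F80)  [Bond]
Stage 1 (21527→2476 µm, Wi₁=10.1): W₁ = 10·10.1·(0.020097 − 0.006816) = 1.3414 kWh/t
Stage 2 (2476→99 µm, Wi₂=10.4): W₂ = 10·10.4·(0.100504 − 0.020097) = 8.3623 kWh/t
W = W₁ + W₂ = 1.3414 + 8.3623 = 9.7037 kWh/t
Apply correction: 9.7037 × 1.14 = 11.0622 kWh/t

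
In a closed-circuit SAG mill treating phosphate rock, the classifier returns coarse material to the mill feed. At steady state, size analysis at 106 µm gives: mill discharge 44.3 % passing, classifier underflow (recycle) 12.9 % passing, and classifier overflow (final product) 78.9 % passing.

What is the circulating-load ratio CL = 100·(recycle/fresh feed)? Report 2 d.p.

CL = 110.19 %

Classifier node, passing 106 µm:
Fd + Rd = Ru + Fo ⇒ R/F = (o−d)/(d−u)
r = (78.9 − 44.3)/(44.3 − 12.9) = 34.6/31.4 = 1.1019
CL = 100·r = 110.19 %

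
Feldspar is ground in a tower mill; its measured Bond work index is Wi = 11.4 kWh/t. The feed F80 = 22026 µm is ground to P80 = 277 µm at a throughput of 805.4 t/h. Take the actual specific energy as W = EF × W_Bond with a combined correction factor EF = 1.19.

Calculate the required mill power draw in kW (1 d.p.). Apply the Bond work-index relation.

W = 10·Wi·(P80^(-½) − F80^(-½))
W = 10·11.4·(1/√277 − 1/√22026) = 10·11.4·(0.053346) = 6.0815 kWh/t
W_actual = 1.19 × 6.0815 = 7.2369 kWh/t
Power = W × throughput = 7.2369 kWh/t × 805.4 t/h = 5828.6 kW

P = 5828.6 kW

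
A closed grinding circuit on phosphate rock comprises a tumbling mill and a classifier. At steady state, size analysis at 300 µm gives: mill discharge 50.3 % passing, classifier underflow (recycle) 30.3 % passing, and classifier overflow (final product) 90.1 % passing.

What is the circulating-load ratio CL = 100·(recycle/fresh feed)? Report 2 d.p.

CL = 199.00 %

Mass balance on the −300 µm fraction:
(1+r)d = ru + o → r = (o−d)/(d−u)
r = (90.1 − 50.3)/(50.3 − 30.3) = 39.8/20.0 = 1.9900
CL = 100·r = 199.00 %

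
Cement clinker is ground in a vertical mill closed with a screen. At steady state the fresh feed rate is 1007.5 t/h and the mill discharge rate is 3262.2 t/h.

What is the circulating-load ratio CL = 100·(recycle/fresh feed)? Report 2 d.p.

M = F + R at steady state, so:
R = M − F = 3262.2 − 1007.5 = 2254.7 t/h
CL = 100·R/F = 100·2254.7/1007.5 = 223.79 %

CL = 223.79 %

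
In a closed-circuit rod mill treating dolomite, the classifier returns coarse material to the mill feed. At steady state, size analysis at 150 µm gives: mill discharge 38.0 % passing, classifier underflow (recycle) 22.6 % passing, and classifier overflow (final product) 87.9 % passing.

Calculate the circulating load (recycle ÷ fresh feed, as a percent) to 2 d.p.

Classifier node, passing 150 µm:
(1+r)·d = r·u + o ⇒ r = (o−d)/(d−u)
r = (87.9 − 38.0)/(38.0 − 22.6) = 49.9/15.4 = 3.2403
CL = 100·r = 324.03 %

CL = 324.03 %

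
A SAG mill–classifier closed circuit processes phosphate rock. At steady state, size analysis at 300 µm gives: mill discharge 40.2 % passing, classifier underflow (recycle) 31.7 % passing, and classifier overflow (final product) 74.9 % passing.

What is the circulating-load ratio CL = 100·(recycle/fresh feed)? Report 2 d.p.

Let r = R/F. Size balance at 300 µm:
(1+r)·d = r·u + o ⇒ r = (o−d)/(d−u)
r = (74.9 − 40.2)/(40.2 − 31.7) = 34.7/8.5 = 4.0824
CL = 100·r = 408.24 %

CL = 408.24 %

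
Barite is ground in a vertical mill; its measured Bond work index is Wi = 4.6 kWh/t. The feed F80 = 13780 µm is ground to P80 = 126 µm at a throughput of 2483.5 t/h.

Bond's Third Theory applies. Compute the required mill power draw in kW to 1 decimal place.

P = 9204.2 kW

W_Bond = 10·Wi·(1/√P₈₀ − 1/√F₈₀)
W = 10·4.6·(1/√126 − 1/√13780) = 10·4.6·(0.080568) = 3.7061 kWh/t
Power = W × throughput = 3.7061 kWh/t × 2483.5 t/h = 9204.2 kW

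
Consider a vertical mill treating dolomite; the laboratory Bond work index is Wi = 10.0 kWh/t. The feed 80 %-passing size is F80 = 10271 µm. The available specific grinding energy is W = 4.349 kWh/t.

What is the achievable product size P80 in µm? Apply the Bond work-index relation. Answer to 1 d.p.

P80 = 351.2 µm

W = 10·Wi·(P80^(-½) − F80^(-½))
⇒ 1/√P80 = W/(10 Wi) + 1/√F80
  = 4.3490/(10·10.0) + 1/√10271 = 0.043490 + 0.009867 = 0.053357
P80 = (1/0.053357)² = 18.7416² = 351.25 µm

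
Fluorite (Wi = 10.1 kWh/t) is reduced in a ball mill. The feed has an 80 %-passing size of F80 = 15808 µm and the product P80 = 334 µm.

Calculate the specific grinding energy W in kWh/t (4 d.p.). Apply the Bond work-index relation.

W = 4.7232 kWh/t

W = 10·Wi·(P80^(-½) − F80^(-½))
1/√334 = 0.054718;  1/√15808 = 0.007954
W = 10·10.1·(0.054718 − 0.007954) = 4.7232 kWh/t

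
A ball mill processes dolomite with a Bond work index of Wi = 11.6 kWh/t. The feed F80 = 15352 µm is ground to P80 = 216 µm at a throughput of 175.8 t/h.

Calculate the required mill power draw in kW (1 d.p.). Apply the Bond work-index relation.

W = 10 Wi (1/√P80 − 1/√F80)  [Bond]
W = 10·11.6·(1/√216 − 1/√15352) = 10·11.6·(0.059971) = 6.9566 kWh/t
Power = W × throughput = 6.9566 kWh/t × 175.8 t/h = 1223.0 kW

P = 1223.0 kW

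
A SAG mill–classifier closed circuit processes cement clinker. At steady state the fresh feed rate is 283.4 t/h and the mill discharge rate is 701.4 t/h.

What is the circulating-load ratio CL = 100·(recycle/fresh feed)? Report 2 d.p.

CL = 147.49 %

M = F + R at steady state, so:
R = M − F = 701.4 − 283.4 = 418.0 t/h
CL = 100·R/F = 100·418.0/283.4 = 147.49 %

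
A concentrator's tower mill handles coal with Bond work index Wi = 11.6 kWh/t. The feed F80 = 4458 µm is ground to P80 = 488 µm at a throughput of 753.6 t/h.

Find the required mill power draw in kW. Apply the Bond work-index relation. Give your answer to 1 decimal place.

P = 2647.9 kW

W = 10 Wi (P80^-0.5 − F80^-0.5)
W = 10·11.6·(1/√488 − 1/√4458) = 10·11.6·(0.030291) = 3.5137 kWh/t
P_mill = W·ṁ = 3.5137·753.6 = 2647.9 kW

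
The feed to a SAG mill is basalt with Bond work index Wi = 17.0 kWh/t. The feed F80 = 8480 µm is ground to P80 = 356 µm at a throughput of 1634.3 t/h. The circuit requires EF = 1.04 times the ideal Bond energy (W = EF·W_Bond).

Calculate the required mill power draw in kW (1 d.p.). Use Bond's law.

P = 12176.3 kW

W = 10·Wi·(P80^(-½) − F80^(-½))
W = 10·17.0·(1/√356 − 1/√8480) = 10·17.0·(0.042141) = 7.1639 kWh/t
Apply correction: 7.1639 × 1.04 = 7.4505 kWh/t
Mill draw = 7.4505 × 1634.3 = 12176.3 kW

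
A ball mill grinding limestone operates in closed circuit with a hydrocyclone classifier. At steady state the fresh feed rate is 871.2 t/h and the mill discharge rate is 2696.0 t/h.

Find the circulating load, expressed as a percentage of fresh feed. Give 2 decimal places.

CL = 209.46 %

Discharge = new feed + return, hence
R = M − F = 2696.0 − 871.2 = 1824.8 t/h
CL = 100·R/F = 100·1824.8/871.2 = 209.46 %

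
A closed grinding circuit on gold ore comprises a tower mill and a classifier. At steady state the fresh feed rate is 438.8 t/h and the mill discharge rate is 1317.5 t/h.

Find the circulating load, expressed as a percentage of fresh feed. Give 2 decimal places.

M = F + R at steady state, so:
R = M − F = 1317.5 − 438.8 = 878.7 t/h
CL = 100·R/F = 100·878.7/438.8 = 200.25 %

CL = 200.25 %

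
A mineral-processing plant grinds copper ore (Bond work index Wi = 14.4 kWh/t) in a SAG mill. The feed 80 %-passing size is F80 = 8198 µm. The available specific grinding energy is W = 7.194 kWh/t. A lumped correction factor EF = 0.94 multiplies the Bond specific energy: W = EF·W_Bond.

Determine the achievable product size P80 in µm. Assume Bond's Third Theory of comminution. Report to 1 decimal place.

Bond:  W = 10 Wi (1/√P − 1/√F)
W_Bond = W / EF = 7.194 / 0.94 = 7.6532 kWh/t
1/√P80 = 1/√F80 + W_Bond/(10·Wi)
  = 7.6532/(10·14.4) + 1/√8198 = 0.053147 + 0.011044 = 0.064192
P80 = (1/0.064192)² = 15.5783² = 242.68 µm

P80 = 242.7 µm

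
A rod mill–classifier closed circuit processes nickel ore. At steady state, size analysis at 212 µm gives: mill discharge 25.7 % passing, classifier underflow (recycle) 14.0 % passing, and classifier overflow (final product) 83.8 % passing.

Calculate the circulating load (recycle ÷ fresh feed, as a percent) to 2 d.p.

CL = 496.58 %

Let r = R/F. Size balance at 212 µm:
(1+r)·d = r·u + o ⇒ r = (o−d)/(d−u)
r = (83.8 − 25.7)/(25.7 − 14.0) = 58.1/11.7 = 4.9658
CL = 100·r = 496.58 %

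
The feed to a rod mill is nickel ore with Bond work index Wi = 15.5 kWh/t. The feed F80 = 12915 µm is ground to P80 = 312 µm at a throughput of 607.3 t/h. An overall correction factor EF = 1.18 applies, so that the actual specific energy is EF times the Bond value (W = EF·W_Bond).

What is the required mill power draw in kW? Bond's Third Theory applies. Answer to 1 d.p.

W = 10 Wi (1/√P80 − 1/√F80)  [Bond]
W = 10·15.5·(1/√312 − 1/√12915) = 10·15.5·(0.047814) = 7.4112 kWh/t
Corrected W = EF·W_Bond = 1.18·7.4112 = 8.7453 kWh/t
P_mill = W·ṁ = 8.7453·607.3 = 5311.0 kW

P = 5311.0 kW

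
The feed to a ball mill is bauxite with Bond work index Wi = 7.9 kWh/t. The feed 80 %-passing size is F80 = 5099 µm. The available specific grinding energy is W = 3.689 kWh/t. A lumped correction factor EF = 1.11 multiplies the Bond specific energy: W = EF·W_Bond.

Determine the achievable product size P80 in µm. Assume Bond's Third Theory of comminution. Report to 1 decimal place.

W = 10·Wi·[P80^(−½) − F80^(−½)]
W_Bond = W / EF = 3.689 / 1.11 = 3.3234 kWh/t
⇒ 1/√P80 = W_Bond/(10·Wi) + 1/√F80
  = 3.3234/(10·7.9) + 1/√5099 = 0.042069 + 0.014004 = 0.056073
P80 = (1/0.056073)² = 17.8340² = 318.05 µm

P80 = 318.0 µm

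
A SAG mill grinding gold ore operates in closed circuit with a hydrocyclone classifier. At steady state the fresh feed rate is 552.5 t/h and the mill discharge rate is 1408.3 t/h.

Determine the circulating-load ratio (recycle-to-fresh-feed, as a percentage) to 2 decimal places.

Steady state: M = F + R.
R = M − F = 1408.3 − 552.5 = 855.8 t/h
CL = 100·R/F = 100·855.8/552.5 = 154.90 %

CL = 154.90 %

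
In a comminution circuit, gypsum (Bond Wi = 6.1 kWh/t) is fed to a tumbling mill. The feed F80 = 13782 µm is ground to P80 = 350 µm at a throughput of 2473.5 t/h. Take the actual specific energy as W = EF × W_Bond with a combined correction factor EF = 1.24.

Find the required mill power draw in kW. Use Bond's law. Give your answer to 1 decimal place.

W = 10 Wi (P80^-0.5 − F80^-0.5)
W = 10·6.1·(1/√350 − 1/√13782) = 10·6.1·(0.044934) = 2.7410 kWh/t
W_actual = 1.24 × 2.7410 = 3.3988 kWh/t
Power = W × throughput = 3.3988 kWh/t × 2473.5 t/h = 8407.0 kW

P = 8407.0 kW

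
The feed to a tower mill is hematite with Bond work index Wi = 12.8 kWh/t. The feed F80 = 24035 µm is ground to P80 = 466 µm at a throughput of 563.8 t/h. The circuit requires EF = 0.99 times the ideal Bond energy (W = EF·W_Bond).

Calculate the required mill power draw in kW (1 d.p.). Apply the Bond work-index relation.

W = 10·Wi·(P80^(-½) − F80^(-½))
W = 10·12.8·(1/√466 − 1/√24035) = 10·12.8·(0.039874) = 5.1039 kWh/t
Apply correction: 5.1039 × 0.99 = 5.0528 kWh/t
P_mill = W·ṁ = 5.0528·563.8 = 2848.8 kW

P = 2848.8 kW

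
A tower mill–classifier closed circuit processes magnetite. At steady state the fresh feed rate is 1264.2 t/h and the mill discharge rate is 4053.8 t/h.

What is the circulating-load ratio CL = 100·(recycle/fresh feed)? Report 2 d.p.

Mill node: discharge = fresh + recycle.
R = M − F = 4053.8 − 1264.2 = 2789.6 t/h
CL = 100·R/F = 100·2789.6/1264.2 = 220.66 %

CL = 220.66 %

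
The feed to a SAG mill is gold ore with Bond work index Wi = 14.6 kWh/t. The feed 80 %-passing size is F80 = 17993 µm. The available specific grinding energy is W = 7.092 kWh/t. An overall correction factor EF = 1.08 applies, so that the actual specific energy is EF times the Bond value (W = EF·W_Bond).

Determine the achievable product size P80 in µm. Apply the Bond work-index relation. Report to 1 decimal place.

P80 = 363.8 µm

W = 10·Wi·(P80^(-½) − F80^(-½))
W_Bond = W / EF = 7.092 / 1.08 = 6.5667 kWh/t
P80^(−½) = W_Bond/(10 Wi) + F80^(−½)
  = 6.5667/(10·14.6) + 1/√17993 = 0.044977 + 0.007455 = 0.052432
P80 = (1/0.052432)² = 19.0723² = 363.75 µm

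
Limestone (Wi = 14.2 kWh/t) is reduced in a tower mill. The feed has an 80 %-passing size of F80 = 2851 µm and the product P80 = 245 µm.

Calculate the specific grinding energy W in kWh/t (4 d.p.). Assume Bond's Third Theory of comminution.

W = 6.4126 kWh/t

W = 10 Wi (1/√P80 − 1/√F80)  [Bond]
1/√245 = 0.063888;  1/√2851 = 0.018728
W = 10·14.2·(0.063888 − 0.018728) = 6.4126 kWh/t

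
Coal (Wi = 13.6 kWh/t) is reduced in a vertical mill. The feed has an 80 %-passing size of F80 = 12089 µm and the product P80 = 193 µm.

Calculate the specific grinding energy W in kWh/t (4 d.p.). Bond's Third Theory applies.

W = 10 Wi / √P80 − 10 Wi / √F80
1/√193 = 0.071982;  1/√12089 = 0.009095
W = 10·13.6·(0.071982 − 0.009095) = 8.5526 kWh/t

W = 8.5526 kWh/t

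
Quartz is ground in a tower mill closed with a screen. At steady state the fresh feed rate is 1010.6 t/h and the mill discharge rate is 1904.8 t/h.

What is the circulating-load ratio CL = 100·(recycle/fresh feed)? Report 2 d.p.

M = F + R at steady state, so:
R = M − F = 1904.8 − 1010.6 = 894.2 t/h
CL = 100·R/F = 100·894.2/1010.6 = 88.48 %

CL = 88.48 %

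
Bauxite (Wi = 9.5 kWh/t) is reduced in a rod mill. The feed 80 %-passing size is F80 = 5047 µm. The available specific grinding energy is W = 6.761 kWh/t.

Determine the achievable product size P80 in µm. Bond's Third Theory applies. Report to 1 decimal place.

W_Bond = 10·Wi·(1/√P₈₀ − 1/√F₈₀)
P80^(−½) = W/(10 Wi) + F80^(−½)
  = 6.7610/(10·9.5) + 1/√5047 = 0.071168 + 0.014076 = 0.085245
P80 = (1/0.085245)² = 11.7310² = 137.62 µm

P80 = 137.6 µm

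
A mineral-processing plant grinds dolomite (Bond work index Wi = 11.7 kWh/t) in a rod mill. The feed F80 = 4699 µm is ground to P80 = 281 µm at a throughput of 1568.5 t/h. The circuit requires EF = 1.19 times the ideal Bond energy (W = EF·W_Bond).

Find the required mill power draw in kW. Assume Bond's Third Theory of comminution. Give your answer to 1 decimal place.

P = 9841.8 kW

Bond: W = 10·Wi·(1/√P80 − 1/√F80)
W = 10·11.7·(1/√281 − 1/√4699) = 10·11.7·(0.045067) = 5.2728 kWh/t
With EF = 1.19: W = 5.2728·1.19 = 6.2747 kWh/t
Power = W × throughput = 6.2747 kWh/t × 1568.5 t/h = 9841.8 kW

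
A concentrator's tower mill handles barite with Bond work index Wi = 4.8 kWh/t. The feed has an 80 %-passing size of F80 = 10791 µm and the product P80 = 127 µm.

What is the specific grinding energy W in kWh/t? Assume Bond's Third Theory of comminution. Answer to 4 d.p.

W_Bond = 10·Wi·(1/√P₈₀ − 1/√F₈₀)
1/√127 = 0.088736;  1/√10791 = 0.009627
W = 10·4.8·(0.088736 − 0.009627) = 3.7972 kWh/t

W = 3.7972 kWh/t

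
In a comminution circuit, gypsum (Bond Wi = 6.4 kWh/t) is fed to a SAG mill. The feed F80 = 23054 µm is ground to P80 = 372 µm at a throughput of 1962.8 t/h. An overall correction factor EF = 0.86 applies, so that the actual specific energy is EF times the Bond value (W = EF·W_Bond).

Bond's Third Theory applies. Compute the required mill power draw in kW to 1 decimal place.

W = 10 Wi / √P80 − 10 Wi / √F80
W = 10·6.4·(1/√372 − 1/√23054) = 10·6.4·(0.045262) = 2.8967 kWh/t
With EF = 0.86: W = 2.8967·0.86 = 2.4912 kWh/t
P_mill = W·ṁ = 2.4912·1962.8 = 4889.7 kW

P = 4889.7 kW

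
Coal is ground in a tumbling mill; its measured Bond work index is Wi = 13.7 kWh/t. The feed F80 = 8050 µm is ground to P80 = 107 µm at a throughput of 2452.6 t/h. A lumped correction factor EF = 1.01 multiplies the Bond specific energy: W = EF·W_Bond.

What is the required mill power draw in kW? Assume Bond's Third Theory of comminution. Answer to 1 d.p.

W = 10·Wi·(P80^(-½) − F80^(-½))
W = 10·13.7·(1/√107 − 1/√8050) = 10·13.7·(0.085528) = 11.7173 kWh/t
W_actual = 1.01 × 11.7173 = 11.8345 kWh/t
P_mill = W·ṁ = 11.8345·2452.6 = 29025.3 kW

P = 29025.3 kW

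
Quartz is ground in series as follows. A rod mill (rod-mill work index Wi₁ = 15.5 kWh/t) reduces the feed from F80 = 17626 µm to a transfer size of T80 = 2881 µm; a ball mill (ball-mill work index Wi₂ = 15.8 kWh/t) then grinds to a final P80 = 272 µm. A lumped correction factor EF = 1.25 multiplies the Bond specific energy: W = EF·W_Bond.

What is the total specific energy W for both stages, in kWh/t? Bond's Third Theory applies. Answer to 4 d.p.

W = 10.4460 kWh/t

W = 10·Wi·[P80^(−½) − F80^(−½)]
Stage 1 (17626→2881 µm, Wi₁=15.5): W₁ = 10·15.5·(0.018631 − 0.007532) = 1.7203 kWh/t
Stage 2 (2881→272 µm, Wi₂=15.8): W₂ = 10·15.8·(0.060634 − 0.018631) = 6.6365 kWh/t
W = W₁ + W₂ = 1.7203 + 6.6365 = 8.3568 kWh/t
With EF = 1.25: W = 8.3568·1.25 = 10.4460 kWh/t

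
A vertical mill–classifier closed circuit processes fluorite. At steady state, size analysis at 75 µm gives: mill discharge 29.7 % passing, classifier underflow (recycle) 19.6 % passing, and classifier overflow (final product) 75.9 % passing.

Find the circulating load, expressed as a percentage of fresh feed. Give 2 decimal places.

Balance %-passing 75 µm (r = R/F):
(1+r)d = ru + o → r = (o−d)/(d−u)
r = (75.9 − 29.7)/(29.7 − 19.6) = 46.2/10.1 = 4.5743
CL = 100·r = 457.43 %

CL = 457.43 %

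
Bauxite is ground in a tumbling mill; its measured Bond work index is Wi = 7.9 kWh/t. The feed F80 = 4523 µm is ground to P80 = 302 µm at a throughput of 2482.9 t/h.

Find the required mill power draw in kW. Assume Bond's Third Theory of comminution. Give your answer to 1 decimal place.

W = 10·Wi·[P80^(−½) − F80^(−½)]
W = 10·7.9·(1/√302 − 1/√4523) = 10·7.9·(0.042674) = 3.3713 kWh/t
Power = W × throughput = 3.3713 kWh/t × 2482.9 t/h = 8370.5 kW

P = 8370.5 kW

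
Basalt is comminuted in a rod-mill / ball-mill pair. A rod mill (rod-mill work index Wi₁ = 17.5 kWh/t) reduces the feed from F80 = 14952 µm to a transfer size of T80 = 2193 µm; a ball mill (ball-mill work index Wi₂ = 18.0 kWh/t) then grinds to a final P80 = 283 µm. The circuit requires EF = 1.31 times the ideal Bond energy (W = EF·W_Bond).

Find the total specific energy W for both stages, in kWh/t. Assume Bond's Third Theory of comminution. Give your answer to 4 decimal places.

W = 12.0022 kWh/t

W = 10 Wi / √P80 − 10 Wi / √F80
Stage 1 (14952→2193 µm, Wi₁=17.5): W₁ = 10·17.5·(0.021354 − 0.008178) = 2.3058 kWh/t
Stage 2 (2193→283 µm, Wi₂=18.0): W₂ = 10·18.0·(0.059444 − 0.021354) = 6.8562 kWh/t
W = W₁ + W₂ = 2.3058 + 6.8562 = 9.1620 kWh/t
With EF = 1.31: W = 9.1620·1.31 = 12.0022 kWh/t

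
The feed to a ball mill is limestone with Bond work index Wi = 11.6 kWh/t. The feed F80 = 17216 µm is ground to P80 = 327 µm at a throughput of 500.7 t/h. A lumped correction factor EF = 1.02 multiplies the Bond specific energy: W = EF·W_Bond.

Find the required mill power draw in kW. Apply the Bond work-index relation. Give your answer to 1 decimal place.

P = 2824.6 kW

W = 10·Wi·(P80^(-½) − F80^(-½))
W = 10·11.6·(1/√327 − 1/√17216) = 10·11.6·(0.047679) = 5.5307 kWh/t
Corrected W = EF·W_Bond = 1.02·5.5307 = 5.6413 kWh/t
Power = W × throughput = 5.6413 kWh/t × 500.7 t/h = 2824.6 kW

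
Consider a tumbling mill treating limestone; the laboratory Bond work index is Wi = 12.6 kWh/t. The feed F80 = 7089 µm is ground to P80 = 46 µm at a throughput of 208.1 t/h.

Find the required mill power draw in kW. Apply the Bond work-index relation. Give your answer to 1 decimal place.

P = 3554.6 kW

W_Bond = 10·Wi·(1/√P₈₀ − 1/√F₈₀)
W = 10·12.6·(1/√46 − 1/√7089) = 10·12.6·(0.135565) = 17.0812 kWh/t
P_mill = W·ṁ = 17.0812·208.1 = 3554.6 kW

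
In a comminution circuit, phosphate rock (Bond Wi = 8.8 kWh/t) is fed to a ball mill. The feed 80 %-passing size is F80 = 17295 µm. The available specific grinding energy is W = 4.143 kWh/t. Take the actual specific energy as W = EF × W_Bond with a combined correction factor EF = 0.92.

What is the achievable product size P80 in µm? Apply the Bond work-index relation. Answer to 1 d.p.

P80 = 289.5 µm

W = 10·Wi·[P80^(−½) − F80^(−½)]
W_Bond = W / EF = 4.143 / 0.92 = 4.5033 kWh/t
1/√P80 = 1/√F80 + W_Bond/(10·Wi)
  = 4.5033/(10·8.8) + 1/√17295 = 0.051173 + 0.007604 = 0.058777
P80 = (1/0.058777)² = 17.0133² = 289.45 µm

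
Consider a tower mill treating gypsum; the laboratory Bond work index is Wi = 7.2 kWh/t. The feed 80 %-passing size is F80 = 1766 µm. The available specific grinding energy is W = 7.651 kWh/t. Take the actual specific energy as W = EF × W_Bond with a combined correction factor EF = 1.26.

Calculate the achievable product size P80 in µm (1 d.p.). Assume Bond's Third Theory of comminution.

W = 10 Wi / √P80 − 10 Wi / √F80
W_Bond = W / EF = 7.651 / 1.26 = 6.0722 kWh/t
P80^(−½) = W_Bond/(10 Wi) + F80^(−½)
  = 6.0722/(10·7.2) + 1/√1766 = 0.084336 + 0.023796 = 0.108132
P80 = (1/0.108132)² = 9.2479² = 85.52 µm

P80 = 85.5 µm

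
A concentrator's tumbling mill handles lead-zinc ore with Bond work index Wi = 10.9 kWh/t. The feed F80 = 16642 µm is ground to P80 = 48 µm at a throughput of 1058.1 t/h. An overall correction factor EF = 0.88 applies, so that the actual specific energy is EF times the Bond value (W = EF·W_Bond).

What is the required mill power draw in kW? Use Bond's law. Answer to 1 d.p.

Bond:  W = 10 Wi (1/√P − 1/√F)
W = 10·10.9·(1/√48 − 1/√16642) = 10·10.9·(0.136586) = 14.8879 kWh/t
Apply correction: 14.8879 × 0.88 = 13.1013 kWh/t
Power = W × throughput = 13.1013 kWh/t × 1058.1 t/h = 13862.5 kW

P = 13862.5 kW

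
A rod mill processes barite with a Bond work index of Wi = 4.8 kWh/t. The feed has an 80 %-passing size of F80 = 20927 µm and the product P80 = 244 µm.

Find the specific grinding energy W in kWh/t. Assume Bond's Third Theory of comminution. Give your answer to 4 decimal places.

Bond:  W = 10 Wi (1/√P − 1/√F)
1/√244 = 0.064018;  1/√20927 = 0.006913
W = 10·4.8·(0.064018 − 0.006913) = 2.7411 kWh/t

W = 2.7411 kWh/t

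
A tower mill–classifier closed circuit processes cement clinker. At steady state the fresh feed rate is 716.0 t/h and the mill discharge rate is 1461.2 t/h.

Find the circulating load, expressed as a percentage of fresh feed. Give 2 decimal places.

Steady state: M = F + R.
R = M − F = 1461.2 − 716.0 = 745.2 t/h
CL = 100·R/F = 100·745.2/716.0 = 104.08 %

CL = 104.08 %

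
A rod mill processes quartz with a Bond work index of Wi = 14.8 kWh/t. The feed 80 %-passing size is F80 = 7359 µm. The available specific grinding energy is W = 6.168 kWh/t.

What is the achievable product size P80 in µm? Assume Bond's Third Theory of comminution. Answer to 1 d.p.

W_Bond = 10·Wi·(1/√P₈₀ − 1/√F₈₀)
P80^(−½) = W/(10 Wi) + F80^(−½)
  = 6.1680/(10·14.8) + 1/√7359 = 0.041676 + 0.011657 = 0.053333
P80 = (1/0.053333)² = 18.7502² = 351.57 µm

P80 = 351.6 µm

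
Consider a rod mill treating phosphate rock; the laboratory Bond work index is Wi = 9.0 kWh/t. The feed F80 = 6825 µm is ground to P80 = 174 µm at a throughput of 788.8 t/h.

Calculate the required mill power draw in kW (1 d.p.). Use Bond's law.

P = 4522.6 kW

W_Bond = 10·Wi·(1/√P₈₀ − 1/√F₈₀)
W = 10·9.0·(1/√174 − 1/√6825) = 10·9.0·(0.063705) = 5.7335 kWh/t
P = W·T = 5.7335·788.8 = 4522.6 kW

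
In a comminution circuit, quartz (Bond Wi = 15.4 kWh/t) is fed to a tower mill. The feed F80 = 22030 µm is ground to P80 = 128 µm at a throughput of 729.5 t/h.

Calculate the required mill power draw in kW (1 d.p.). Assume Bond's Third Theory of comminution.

P = 9172.9 kW

W_Bond = 10·Wi·(1/√P₈₀ − 1/√F₈₀)
W = 10·15.4·(1/√128 − 1/√22030) = 10·15.4·(0.081651) = 12.5742 kWh/t
P_mill = W·ṁ = 12.5742·729.5 = 9172.9 kW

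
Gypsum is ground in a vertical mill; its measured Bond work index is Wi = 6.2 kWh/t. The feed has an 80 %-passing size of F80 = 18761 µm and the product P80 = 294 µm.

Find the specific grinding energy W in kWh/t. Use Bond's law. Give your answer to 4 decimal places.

W = 3.1633 kWh/t

W = 10 Wi (P80^-0.5 − F80^-0.5)
1/√294 = 0.058321;  1/√18761 = 0.007301
W = 10·6.2·(0.058321 − 0.007301) = 3.1633 kWh/t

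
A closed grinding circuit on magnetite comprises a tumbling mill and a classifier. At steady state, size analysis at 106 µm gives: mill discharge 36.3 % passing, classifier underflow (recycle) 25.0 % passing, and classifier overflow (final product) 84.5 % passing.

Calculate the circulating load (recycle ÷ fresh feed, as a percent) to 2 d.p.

Mass balance on the −106 µm fraction:
(1+r)d = ru + o → r = (o−d)/(d−u)
r = (84.5 − 36.3)/(36.3 − 25.0) = 48.2/11.3 = 4.2655
CL = 100·r = 426.55 %

CL = 426.55 %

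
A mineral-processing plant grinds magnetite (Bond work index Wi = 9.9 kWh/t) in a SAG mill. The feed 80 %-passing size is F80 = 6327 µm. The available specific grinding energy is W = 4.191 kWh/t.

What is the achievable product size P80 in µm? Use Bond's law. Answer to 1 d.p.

P80 = 331.7 µm

W_Bond = 10·Wi·(1/√P₈₀ − 1/√F₈₀)
1/√P80 = 1/√F80 + W/(10·Wi)
  = 4.1910/(10·9.9) + 1/√6327 = 0.042333 + 0.012572 = 0.054905
P80 = (1/0.054905)² = 18.2132² = 331.72 µm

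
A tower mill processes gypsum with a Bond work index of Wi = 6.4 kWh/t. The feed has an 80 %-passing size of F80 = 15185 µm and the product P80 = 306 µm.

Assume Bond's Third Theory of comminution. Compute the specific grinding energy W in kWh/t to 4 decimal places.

W = 3.1393 kWh/t

W = 10 Wi (P80^-0.5 − F80^-0.5)
1/√306 = 0.057166;  1/√15185 = 0.008115
W = 10·6.4·(0.057166 − 0.008115) = 3.1393 kWh/t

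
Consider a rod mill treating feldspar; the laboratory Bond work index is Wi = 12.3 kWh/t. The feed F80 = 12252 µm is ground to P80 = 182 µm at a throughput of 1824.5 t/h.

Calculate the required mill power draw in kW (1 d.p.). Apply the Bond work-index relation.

P = 14607.2 kW

Bond:  W = 10 Wi (1/√P − 1/√F)
W = 10·12.3·(1/√182 − 1/√12252) = 10·12.3·(0.065091) = 8.0061 kWh/t
P = W·T = 8.0061·1824.5 = 14607.2 kW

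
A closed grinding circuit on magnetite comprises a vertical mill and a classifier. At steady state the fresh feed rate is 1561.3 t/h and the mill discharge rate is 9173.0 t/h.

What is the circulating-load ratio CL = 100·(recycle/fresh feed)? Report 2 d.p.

CL = 487.52 %

Discharge = new feed + return, hence
R = M − F = 9173.0 − 1561.3 = 7611.7 t/h
CL = 100·R/F = 100·7611.7/1561.3 = 487.52 %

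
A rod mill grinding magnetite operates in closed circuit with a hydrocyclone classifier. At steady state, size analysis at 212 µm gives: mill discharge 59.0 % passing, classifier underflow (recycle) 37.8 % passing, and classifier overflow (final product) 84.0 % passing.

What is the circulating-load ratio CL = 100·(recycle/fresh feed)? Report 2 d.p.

CL = 117.92 %

Let r = R/F. Size balance at 212 µm:
(1+r)·d = r·u + o ⇒ r = (o−d)/(d−u)
r = (84.0 − 59.0)/(59.0 − 37.8) = 25.0/21.2 = 1.1792
CL = 100·r = 117.92 %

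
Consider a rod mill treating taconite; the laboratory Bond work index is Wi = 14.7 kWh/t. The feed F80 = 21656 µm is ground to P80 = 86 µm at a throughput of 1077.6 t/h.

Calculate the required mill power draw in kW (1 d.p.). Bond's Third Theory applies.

P = 16005.1 kW

W = 10 Wi / √P80 − 10 Wi / √F80
W = 10·14.7·(1/√86 − 1/√21656) = 10·14.7·(0.101037) = 14.8525 kWh/t
P = W·T = 14.8525·1077.6 = 16005.1 kW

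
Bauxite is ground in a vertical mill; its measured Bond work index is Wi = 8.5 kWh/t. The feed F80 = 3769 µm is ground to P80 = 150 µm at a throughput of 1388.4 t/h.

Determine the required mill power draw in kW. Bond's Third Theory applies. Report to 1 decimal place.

Bond: W = 10·Wi·(1/√P80 − 1/√F80)
W = 10·8.5·(1/√150 − 1/√3769) = 10·8.5·(0.065361) = 5.5557 kWh/t
P = W·T = 5.5557·1388.4 = 7713.5 kW

P = 7713.5 kW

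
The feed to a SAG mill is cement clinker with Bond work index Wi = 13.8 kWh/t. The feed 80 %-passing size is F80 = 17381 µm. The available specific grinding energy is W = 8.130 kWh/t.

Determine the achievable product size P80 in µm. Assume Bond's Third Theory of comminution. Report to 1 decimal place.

P80 = 226.1 µm

W = 10·Wi·(P80^(-½) − F80^(-½))
P80^(−½) = W/(10 Wi) + F80^(−½)
  = 8.1300/(10·13.8) + 1/√17381 = 0.058913 + 0.007585 = 0.066498
P80 = (1/0.066498)² = 15.0380² = 226.14 µm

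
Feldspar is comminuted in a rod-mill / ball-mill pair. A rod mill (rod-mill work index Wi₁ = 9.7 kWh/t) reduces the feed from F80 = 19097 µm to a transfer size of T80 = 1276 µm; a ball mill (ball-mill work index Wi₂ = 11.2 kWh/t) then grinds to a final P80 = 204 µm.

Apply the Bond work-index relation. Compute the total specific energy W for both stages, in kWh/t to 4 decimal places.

W = 6.7197 kWh/t

W = 10 Wi / √P80 − 10 Wi / √F80
Stage 1 (19097→1276 µm, Wi₁=9.7): W₁ = 10·9.7·(0.027995 − 0.007236) = 2.0136 kWh/t
Stage 2 (1276→204 µm, Wi₂=11.2): W₂ = 10·11.2·(0.070014 − 0.027995) = 4.7062 kWh/t
W = W₁ + W₂ = 2.0136 + 4.7062 = 6.7197 kWh/t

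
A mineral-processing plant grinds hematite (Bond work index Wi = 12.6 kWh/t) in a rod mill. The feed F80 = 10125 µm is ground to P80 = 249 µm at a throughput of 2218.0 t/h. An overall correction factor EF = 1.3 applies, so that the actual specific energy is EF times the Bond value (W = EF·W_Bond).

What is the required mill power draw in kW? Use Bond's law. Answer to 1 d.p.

P = 19413.1 kW

W = 10 Wi (P80^-0.5 − F80^-0.5)
W = 10·12.6·(1/√249 − 1/√10125) = 10·12.6·(0.053434) = 6.7327 kWh/t
Apply correction: 6.7327 × 1.3 = 8.7525 kWh/t
Mill draw = 8.7525 × 2218.0 = 19413.1 kW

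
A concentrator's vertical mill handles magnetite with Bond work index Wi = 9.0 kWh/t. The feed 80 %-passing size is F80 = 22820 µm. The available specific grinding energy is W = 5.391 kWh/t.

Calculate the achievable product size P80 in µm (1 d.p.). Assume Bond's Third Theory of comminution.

W = 10·Wi·(P80^(-½) − F80^(-½))
1/√P80 = 1/√F80 + W/(10·Wi)
  = 5.3910/(10·9.0) + 1/√22820 = 0.059900 + 0.006620 = 0.066520
P80 = (1/0.066520)² = 15.0331² = 225.99 µm

P80 = 226.0 µm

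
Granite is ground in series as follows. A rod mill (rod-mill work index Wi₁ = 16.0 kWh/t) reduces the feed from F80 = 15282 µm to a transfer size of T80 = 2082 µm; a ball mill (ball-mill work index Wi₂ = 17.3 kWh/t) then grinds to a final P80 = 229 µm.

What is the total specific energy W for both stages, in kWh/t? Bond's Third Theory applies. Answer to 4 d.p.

Bond: W = 10·Wi·(1/√P80 − 1/√F80)
Stage 1 (15282→2082 µm, Wi₁=16.0): W₁ = 10·16.0·(0.021916 − 0.008089) = 2.2123 kWh/t
Stage 2 (2082→229 µm, Wi₂=17.3): W₂ = 10·17.3·(0.066082 − 0.021916) = 7.6407 kWh/t
W = W₁ + W₂ = 2.2123 + 7.6407 = 9.8530 kWh/t

W = 9.8530 kWh/t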